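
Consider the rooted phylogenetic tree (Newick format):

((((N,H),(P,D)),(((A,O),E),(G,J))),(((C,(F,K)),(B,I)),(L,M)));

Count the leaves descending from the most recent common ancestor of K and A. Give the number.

16

The MRCA of K and A is the root, so the clade is the entire tree.
That clade contains 16 terminal taxa: A, B, C, D, E, F, G, H, I, J, K, L, M, N, O, P.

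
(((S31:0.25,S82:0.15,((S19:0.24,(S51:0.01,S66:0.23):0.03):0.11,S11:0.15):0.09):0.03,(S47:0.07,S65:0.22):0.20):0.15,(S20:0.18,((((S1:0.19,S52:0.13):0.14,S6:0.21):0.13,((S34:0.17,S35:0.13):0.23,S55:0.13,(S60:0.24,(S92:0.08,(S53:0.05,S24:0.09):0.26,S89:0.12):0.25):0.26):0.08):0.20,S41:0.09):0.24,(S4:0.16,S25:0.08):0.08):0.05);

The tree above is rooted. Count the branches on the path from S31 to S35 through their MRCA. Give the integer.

9

The MRCA of S31 and S35 is the root of the tree.
From S31 up to that node: 3 branches. From S35 up to the same node: 6 branches. Total: 3 + 6 = 9.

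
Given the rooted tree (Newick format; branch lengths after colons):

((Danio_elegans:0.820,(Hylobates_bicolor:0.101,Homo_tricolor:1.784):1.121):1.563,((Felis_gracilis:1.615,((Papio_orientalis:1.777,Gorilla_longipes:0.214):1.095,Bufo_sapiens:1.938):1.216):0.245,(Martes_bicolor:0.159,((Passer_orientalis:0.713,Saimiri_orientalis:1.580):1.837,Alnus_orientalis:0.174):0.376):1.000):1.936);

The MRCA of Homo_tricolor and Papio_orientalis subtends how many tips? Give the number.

The MRCA of Homo_tricolor and Papio_orientalis is the root, so the clade is the entire tree.
That clade contains 11 terminal taxa: Alnus_orientalis, Bufo_sapiens, Danio_elegans, Felis_gracilis, Gorilla_longipes, Homo_tricolor, Hylobates_bicolor, Martes_bicolor, Papio_orientalis, Passer_orientalis, Saimiri_orientalis.

11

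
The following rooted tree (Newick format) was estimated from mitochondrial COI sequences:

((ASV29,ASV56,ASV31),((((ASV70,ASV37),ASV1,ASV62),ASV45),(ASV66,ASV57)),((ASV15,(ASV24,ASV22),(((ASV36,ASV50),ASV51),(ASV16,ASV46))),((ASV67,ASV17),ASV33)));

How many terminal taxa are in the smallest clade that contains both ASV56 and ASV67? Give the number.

21

The MRCA of ASV56 and ASV67 is the root, so the clade is the entire tree.
That clade contains 21 terminal taxa: ASV1, ASV15, ASV16, ASV17, ASV22, ASV24, ASV29, ASV31, ASV33, ASV36, ASV37, ASV45, ASV46, ASV50, ASV51, ASV56, ASV57, ASV62, ASV66, ASV67, ASV70.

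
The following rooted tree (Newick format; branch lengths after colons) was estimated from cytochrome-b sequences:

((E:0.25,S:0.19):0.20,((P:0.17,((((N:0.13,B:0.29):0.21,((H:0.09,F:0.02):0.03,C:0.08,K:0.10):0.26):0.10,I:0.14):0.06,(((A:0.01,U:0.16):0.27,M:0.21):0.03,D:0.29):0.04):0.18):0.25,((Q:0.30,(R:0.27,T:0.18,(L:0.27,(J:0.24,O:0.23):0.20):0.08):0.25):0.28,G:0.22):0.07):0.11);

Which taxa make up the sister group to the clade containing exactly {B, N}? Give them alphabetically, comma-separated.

The clade containing exactly {B, N} attaches to the tree at the node subtending ((N,B),((H,F),C,K)).
The other lineage descending from that same node — the sister group — is ((H,F),C,K); its 4 tips in alphabetical order are the answer.

C, F, H, K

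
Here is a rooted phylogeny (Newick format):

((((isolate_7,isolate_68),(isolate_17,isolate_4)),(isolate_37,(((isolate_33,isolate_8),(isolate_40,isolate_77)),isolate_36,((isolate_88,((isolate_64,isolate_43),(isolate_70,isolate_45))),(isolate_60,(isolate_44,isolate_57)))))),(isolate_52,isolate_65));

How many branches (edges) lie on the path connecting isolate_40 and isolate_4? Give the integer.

The MRCA of isolate_40 and isolate_4 is the node subtending (((isolate_7,isolate_68),(isolate_17,isolate_4)),(isolate_37,(((isolate_33,isolate_8),(isolate_40,isolate_77)),isolate_36,((isolate_88,((isolate_64,isolate_43),(isolate_70,isolate_45))),(isolate_60,(isolate_44,isolate_57)))))).
From isolate_40 up to that node: 5 branches. From isolate_4 up to the same node: 3 branches. Total: 5 + 3 = 8.

8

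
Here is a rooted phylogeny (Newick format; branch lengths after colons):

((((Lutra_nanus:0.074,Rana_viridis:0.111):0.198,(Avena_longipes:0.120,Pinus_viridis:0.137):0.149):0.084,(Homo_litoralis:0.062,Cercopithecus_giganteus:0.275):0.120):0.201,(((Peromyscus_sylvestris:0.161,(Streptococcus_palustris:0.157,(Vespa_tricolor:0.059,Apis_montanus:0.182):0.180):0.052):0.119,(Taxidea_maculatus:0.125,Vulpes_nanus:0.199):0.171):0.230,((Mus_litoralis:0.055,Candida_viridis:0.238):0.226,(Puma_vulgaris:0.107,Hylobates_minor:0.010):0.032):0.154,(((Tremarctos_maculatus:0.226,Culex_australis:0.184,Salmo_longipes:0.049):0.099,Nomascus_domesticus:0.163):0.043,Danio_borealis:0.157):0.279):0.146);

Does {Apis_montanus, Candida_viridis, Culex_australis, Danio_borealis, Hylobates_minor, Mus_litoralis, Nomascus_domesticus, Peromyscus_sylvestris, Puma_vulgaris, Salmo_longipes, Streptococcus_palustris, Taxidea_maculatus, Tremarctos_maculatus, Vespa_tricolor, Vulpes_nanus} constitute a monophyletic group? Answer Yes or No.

Yes

The most recent common ancestor of these taxa subtends (((Peromyscus_sylvestris,(Streptococcus_palustris,(Vespa_tricolor,Apis_montanus))),(Taxidea_maculatus,Vulpes_nanus)),((Mus_litoralis,Candida_viridis),(Puma_vulgaris,Hylobates_minor)),(((Tremarctos_maculatus,Culex_australis,Salmo_longipes),Nomascus_domesticus),Danio_borealis)).
That clade has exactly 15 tips — every listed taxon and nothing else — so the group is monophyletic.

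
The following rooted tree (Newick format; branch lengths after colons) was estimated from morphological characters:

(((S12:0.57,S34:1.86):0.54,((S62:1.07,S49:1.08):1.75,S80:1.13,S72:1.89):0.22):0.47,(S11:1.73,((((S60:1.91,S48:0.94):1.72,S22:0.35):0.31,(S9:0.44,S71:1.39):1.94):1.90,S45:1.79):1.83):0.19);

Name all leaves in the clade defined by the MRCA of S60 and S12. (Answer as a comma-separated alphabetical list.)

S11, S12, S22, S34, S45, S48, S49, S60, S62, S71, S72, S80, S9

Tracing S60: it sits inside (S60,S48).
Tracing S12: it sits inside (S12,S34).
The smallest clade enclosing both is the whole tree (their MRCA is the root), so the answer is all 13 tips in alphabetical order.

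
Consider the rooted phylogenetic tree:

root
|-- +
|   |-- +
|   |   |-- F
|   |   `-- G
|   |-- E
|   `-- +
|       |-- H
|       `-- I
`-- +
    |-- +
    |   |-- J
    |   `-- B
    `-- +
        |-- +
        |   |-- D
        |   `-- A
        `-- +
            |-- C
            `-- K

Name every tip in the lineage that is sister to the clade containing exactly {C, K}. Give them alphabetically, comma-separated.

A, D

The clade containing exactly {C, K} attaches to the tree at the node subtending ((D,A),(C,K)).
The other lineage descending from that same node — the sister group — is (D,A); its 2 tips in alphabetical order are the answer.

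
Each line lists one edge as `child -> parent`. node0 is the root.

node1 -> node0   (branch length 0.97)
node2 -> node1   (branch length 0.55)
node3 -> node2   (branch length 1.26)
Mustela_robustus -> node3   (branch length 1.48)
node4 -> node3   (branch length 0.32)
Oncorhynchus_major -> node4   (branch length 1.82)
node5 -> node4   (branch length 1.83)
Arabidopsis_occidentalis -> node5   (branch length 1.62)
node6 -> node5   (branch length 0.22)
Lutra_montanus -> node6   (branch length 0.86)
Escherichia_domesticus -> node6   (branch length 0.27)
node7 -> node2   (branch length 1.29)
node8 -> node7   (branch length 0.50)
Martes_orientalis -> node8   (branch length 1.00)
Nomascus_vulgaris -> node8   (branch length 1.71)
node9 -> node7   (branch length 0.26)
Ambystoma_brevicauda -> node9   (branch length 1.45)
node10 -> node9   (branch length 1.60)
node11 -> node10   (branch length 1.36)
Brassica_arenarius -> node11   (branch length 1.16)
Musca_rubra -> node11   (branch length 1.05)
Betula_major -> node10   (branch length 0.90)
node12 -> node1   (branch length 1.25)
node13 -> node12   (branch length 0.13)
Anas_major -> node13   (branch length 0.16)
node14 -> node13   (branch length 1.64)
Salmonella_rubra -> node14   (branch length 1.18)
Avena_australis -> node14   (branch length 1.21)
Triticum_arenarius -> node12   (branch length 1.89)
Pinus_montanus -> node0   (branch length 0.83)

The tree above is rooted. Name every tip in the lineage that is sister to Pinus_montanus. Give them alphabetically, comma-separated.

Ambystoma_brevicauda, Anas_major, Arabidopsis_occidentalis, Avena_australis, Betula_major, Brassica_arenarius, Escherichia_domesticus, Lutra_montanus, Martes_orientalis, Musca_rubra, Mustela_robustus, Nomascus_vulgaris, Oncorhynchus_major, Salmonella_rubra, Triticum_arenarius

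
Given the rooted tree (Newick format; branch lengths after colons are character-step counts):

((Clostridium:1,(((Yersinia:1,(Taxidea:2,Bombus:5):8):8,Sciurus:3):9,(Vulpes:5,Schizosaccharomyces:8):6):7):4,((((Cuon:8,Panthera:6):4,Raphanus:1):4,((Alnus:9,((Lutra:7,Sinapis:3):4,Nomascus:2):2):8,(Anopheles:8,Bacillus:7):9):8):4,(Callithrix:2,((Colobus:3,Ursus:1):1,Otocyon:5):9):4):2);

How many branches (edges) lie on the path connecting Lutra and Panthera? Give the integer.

The MRCA of Lutra and Panthera is the node subtending (((Cuon,Panthera),Raphanus),((Alnus,((Lutra,Sinapis),Nomascus)),(Anopheles,Bacillus))).
From Lutra up to that node: 5 branches. From Panthera up to the same node: 3 branches. Total: 5 + 3 = 8.

8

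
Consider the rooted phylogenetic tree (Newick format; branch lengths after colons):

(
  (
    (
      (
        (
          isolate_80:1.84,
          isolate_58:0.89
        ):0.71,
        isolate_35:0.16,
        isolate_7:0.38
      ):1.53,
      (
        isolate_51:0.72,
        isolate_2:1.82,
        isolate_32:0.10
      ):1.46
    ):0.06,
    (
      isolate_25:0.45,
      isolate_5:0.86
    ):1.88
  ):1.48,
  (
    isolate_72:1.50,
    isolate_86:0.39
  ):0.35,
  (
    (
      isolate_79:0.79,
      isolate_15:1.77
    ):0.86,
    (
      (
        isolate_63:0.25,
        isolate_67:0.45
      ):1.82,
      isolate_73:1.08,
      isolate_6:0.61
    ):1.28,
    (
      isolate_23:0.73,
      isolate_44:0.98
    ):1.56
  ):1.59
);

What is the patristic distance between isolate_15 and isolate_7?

7.67

The path runs isolate_15 → … → MRCA → … → isolate_7; the MRCA is the root of the tree.
Branch lengths along that path: 1.77 + 0.86 + 1.59 + 1.48 + 0.06 + 1.53 + 0.38 = 7.67.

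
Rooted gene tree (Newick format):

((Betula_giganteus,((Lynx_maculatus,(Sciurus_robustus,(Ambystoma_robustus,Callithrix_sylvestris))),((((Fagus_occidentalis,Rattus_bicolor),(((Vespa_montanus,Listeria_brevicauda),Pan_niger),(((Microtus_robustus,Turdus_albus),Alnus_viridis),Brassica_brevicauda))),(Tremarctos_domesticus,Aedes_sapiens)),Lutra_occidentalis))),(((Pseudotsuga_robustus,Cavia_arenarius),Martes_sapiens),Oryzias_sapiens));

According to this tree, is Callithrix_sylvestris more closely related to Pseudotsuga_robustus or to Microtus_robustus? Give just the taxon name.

The MRCA of Callithrix_sylvestris and Microtus_robustus subtends ((Lynx_maculatus,(Sciurus_robustus,(Ambystoma_robustus,Callithrix_sylvestris))),((((Fagus_occidentalis,Rattus_bicolor),(((Vespa_montanus,Listeria_brevicauda),Pan_niger),(((Microtus_robustus,Turdus_albus),Alnus_viridis),Brassica_brevicauda))),(Tremarctos_domesticus,Aedes_sapiens)),Lutra_occidentalis)) (16 taxa).
The MRCA of Callithrix_sylvestris and Pseudotsuga_robustus is the root, subtending the entire tree (21 taxa).
The first is nested inside the second, so Callithrix_sylvestris shares a more recent common ancestor with Microtus_robustus.

Microtus_robustus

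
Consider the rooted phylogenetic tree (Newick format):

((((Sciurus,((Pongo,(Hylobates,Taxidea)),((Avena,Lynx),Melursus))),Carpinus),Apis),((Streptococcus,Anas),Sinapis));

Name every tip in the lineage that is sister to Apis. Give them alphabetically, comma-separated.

Apis attaches to the tree at the node subtending (((Sciurus,((Pongo,(Hylobates,Taxidea)),((Avena,Lynx),Melursus))),Carpinus),Apis).
The other lineage descending from that same node — the sister group — is ((Sciurus,((Pongo,(Hylobates,Taxidea)),((Avena,Lynx),Melursus))),Carpinus); its 8 tips in alphabetical order are the answer.

Avena, Carpinus, Hylobates, Lynx, Melursus, Pongo, Sciurus, Taxidea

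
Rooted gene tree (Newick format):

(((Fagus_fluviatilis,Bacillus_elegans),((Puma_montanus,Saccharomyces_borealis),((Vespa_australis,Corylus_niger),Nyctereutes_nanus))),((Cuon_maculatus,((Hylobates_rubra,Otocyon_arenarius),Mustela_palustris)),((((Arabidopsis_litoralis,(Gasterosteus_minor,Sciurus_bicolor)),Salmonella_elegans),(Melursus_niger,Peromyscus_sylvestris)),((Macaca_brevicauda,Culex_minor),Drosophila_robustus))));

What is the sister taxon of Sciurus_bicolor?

Sciurus_bicolor attaches to the tree at the node subtending (Gasterosteus_minor,Sciurus_bicolor).
The other lineage descending from that same node — the sister group — is the single tip Gasterosteus_minor.

Gasterosteus_minor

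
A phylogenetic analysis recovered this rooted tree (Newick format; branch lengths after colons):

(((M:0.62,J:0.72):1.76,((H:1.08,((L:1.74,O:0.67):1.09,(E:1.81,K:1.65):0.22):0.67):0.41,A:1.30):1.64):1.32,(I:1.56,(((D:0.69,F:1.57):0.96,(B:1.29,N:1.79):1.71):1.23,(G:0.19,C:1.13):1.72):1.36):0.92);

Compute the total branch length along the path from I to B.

7.15

The path runs I → … → MRCA → … → B; the MRCA is the node subtending (I,(((D,F),(B,N)),(G,C))).
Branch lengths along that path: 1.56 + 1.36 + 1.23 + 1.71 + 1.29 = 7.15.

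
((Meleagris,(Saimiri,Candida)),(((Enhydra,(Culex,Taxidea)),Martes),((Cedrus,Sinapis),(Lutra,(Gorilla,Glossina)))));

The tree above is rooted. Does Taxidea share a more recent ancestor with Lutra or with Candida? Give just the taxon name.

Lutra

The MRCA of Taxidea and Lutra subtends (((Enhydra,(Culex,Taxidea)),Martes),((Cedrus,Sinapis),(Lutra,(Gorilla,Glossina)))) (9 taxa).
The MRCA of Taxidea and Candida is the root, subtending the entire tree (12 taxa).
The first is nested inside the second, so Taxidea shares a more recent common ancestor with Lutra.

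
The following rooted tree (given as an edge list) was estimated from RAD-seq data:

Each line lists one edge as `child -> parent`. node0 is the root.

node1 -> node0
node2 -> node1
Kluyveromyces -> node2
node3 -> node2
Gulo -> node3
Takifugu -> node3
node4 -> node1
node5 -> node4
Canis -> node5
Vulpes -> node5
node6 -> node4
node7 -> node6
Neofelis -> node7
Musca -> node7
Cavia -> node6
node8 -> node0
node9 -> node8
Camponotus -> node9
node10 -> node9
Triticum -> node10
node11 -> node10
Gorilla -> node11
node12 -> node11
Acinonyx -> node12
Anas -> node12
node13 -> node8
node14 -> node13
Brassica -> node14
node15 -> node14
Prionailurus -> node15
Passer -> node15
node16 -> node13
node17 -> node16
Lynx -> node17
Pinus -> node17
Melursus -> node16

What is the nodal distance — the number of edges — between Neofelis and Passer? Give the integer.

The MRCA of Neofelis and Passer is the root of the tree.
From Neofelis up to that node: 5 branches. From Passer up to the same node: 5 branches. Total: 5 + 5 = 10.

10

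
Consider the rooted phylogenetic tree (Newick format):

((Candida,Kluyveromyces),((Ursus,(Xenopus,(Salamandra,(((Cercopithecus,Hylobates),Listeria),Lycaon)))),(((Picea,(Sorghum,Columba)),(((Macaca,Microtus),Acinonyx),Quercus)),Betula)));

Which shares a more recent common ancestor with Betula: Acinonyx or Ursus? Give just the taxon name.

The MRCA of Betula and Acinonyx subtends (((Picea,(Sorghum,Columba)),(((Macaca,Microtus),Acinonyx),Quercus)),Betula) (8 taxa).
The MRCA of Betula and Ursus subtends ((Ursus,(Xenopus,(Salamandra,(((Cercopithecus,Hylobates),Listeria),Lycaon)))),(((Picea,(Sorghum,Columba)),(((Macaca,Microtus),Acinonyx),Quercus)),Betula)) (15 taxa).
The first is nested inside the second, so Betula shares a more recent common ancestor with Acinonyx.

Acinonyx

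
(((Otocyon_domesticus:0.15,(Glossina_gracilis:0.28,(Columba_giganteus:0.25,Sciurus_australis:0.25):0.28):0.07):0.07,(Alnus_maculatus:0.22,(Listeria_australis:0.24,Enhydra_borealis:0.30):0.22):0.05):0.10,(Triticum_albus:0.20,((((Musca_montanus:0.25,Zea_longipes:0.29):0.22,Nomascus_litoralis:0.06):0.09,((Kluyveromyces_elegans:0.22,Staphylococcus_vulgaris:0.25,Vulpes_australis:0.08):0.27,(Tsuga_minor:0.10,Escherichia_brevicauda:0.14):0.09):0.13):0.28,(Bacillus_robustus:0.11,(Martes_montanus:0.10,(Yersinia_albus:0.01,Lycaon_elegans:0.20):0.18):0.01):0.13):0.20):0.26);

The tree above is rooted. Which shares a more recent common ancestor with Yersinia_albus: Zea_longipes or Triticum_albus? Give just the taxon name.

Zea_longipes

The MRCA of Yersinia_albus and Zea_longipes subtends ((((Musca_montanus,Zea_longipes),Nomascus_litoralis),((Kluyveromyces_elegans,Staphylococcus_vulgaris,Vulpes_australis),(Tsuga_minor,Escherichia_brevicauda))),(Bacillus_robustus,(Martes_montanus,(Yersinia_albus,Lycaon_elegans)))) (12 taxa).
The MRCA of Yersinia_albus and Triticum_albus subtends (Triticum_albus,((((Musca_montanus,Zea_longipes),Nomascus_litoralis),((Kluyveromyces_elegans,Staphylococcus_vulgaris,Vulpes_australis),(Tsuga_minor,Escherichia_brevicauda))),(Bacillus_robustus,(Martes_montanus,(Yersinia_albus,Lycaon_elegans))))) (13 taxa).
The first is nested inside the second, so Yersinia_albus shares a more recent common ancestor with Zea_longipes.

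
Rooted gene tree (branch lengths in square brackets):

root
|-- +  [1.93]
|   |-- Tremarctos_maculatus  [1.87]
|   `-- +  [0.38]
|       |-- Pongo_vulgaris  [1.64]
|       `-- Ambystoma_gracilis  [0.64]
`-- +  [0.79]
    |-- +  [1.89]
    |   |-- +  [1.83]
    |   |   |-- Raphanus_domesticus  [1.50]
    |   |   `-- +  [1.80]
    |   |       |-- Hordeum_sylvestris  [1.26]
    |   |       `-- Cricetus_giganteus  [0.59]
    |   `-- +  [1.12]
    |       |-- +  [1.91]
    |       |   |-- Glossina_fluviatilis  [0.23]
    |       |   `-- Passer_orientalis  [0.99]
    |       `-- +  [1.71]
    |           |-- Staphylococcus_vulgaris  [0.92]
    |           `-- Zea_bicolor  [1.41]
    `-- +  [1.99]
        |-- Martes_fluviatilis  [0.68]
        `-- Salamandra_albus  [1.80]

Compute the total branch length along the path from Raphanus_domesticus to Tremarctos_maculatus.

The path runs Raphanus_domesticus → … → MRCA → … → Tremarctos_maculatus; the MRCA is the root of the tree.
Branch lengths along that path: 1.50 + 1.83 + 1.89 + 0.79 + 1.93 + 1.87 = 9.81.

9.81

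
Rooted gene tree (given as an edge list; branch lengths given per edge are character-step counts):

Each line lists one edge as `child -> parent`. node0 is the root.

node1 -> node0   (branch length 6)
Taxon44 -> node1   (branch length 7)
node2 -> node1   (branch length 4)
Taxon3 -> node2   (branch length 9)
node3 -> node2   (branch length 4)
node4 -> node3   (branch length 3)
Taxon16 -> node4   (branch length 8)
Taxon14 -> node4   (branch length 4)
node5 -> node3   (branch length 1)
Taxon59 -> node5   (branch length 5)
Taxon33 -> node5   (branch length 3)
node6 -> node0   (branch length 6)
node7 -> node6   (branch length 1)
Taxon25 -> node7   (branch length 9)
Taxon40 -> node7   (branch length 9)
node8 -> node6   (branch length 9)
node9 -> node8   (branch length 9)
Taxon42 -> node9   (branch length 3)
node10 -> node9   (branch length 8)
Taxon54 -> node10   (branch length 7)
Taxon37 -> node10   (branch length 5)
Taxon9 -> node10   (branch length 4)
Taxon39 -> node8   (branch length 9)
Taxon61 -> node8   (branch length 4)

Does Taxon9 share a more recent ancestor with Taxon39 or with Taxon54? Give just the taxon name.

Taxon54

The MRCA of Taxon9 and Taxon54 subtends (Taxon54,Taxon37,Taxon9) (3 taxa).
The MRCA of Taxon9 and Taxon39 subtends ((Taxon42,(Taxon54,Taxon37,Taxon9)),Taxon39,Taxon61) (6 taxa).
The first is nested inside the second, so Taxon9 shares a more recent common ancestor with Taxon54.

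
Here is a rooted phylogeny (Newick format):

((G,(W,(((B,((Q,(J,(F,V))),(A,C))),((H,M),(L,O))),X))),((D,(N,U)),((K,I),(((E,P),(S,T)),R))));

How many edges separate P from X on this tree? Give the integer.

10

The MRCA of P and X is the root of the tree.
From P up to that node: 6 branches. From X up to the same node: 4 branches. Total: 6 + 4 = 10.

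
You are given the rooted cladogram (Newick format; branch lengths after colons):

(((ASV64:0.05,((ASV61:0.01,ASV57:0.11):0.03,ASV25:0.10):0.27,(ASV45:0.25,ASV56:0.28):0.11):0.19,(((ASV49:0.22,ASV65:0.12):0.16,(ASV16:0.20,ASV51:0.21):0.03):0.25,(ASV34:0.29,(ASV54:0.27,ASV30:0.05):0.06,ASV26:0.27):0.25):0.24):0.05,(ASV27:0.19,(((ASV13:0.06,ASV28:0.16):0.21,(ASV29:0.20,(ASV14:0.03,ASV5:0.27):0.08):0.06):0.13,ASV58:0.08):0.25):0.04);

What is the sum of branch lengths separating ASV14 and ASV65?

The path runs ASV14 → … → MRCA → … → ASV65; the MRCA is the root of the tree.
Branch lengths along that path: 0.03 + 0.08 + 0.06 + 0.13 + 0.25 + 0.04 + 0.05 + 0.24 + 0.25 + 0.16 + 0.12 = 1.41.

1.41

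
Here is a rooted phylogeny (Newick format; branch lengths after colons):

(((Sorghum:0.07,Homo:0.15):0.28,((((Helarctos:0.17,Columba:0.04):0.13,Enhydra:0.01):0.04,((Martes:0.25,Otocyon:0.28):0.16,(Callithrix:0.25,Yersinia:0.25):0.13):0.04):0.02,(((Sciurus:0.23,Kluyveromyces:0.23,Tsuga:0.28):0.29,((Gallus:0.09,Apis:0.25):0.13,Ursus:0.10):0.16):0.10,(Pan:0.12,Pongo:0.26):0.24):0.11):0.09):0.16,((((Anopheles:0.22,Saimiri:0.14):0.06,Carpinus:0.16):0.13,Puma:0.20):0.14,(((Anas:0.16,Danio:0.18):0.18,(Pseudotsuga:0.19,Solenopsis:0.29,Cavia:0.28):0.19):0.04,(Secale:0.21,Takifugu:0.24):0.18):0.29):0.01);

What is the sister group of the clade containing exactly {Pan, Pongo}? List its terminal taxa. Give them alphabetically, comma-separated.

Apis, Gallus, Kluyveromyces, Sciurus, Tsuga, Ursus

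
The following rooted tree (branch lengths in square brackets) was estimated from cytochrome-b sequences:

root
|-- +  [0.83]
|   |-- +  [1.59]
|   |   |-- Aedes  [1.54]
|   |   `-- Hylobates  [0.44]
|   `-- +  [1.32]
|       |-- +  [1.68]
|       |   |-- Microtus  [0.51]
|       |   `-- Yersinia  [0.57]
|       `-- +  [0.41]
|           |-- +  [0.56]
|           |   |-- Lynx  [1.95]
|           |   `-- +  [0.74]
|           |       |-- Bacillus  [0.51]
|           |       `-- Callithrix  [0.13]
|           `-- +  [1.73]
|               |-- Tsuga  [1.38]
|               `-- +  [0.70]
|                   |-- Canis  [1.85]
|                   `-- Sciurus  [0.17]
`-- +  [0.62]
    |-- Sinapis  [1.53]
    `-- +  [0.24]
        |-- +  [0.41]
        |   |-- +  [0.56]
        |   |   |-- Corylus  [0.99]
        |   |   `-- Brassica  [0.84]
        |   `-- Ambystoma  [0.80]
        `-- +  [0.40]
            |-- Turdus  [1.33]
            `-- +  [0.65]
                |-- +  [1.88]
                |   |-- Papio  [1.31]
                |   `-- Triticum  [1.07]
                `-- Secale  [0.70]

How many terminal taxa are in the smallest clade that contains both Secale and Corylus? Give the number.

The MRCA of Secale and Corylus is the node subtending (((Corylus,Brassica),Ambystoma),(Turdus,((Papio,Triticum),Secale))).
That clade contains 7 terminal taxa: Ambystoma, Brassica, Corylus, Papio, Secale, Triticum, Turdus.

7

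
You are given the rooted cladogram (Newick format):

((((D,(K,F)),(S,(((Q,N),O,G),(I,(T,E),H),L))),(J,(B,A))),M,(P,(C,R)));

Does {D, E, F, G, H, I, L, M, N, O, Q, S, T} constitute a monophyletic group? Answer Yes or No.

The MRCA of the listed taxa is the root, so the smallest clade containing them is the whole tree.
That clade also contains A, B, C, J, K, P, R, which are not in the proposed group, so the group is not monophyletic.

No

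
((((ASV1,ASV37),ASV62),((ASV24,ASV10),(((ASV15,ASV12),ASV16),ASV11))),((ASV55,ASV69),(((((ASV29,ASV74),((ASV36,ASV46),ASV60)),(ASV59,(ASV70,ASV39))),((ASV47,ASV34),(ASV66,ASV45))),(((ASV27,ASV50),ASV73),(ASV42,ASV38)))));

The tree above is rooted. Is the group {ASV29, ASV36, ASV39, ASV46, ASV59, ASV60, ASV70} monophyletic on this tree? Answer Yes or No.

No

The MRCA of the listed taxa subtends (((ASV29,ASV74),((ASV36,ASV46),ASV60)),(ASV59,(ASV70,ASV39))).
That clade also contains ASV74, which is not in the proposed group, so the group is not monophyletic.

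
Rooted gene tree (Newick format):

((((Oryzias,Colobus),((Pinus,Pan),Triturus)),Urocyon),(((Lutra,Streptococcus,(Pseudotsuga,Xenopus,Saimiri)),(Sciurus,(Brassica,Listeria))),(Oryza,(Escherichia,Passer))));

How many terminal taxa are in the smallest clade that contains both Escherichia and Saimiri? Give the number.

11

The MRCA of Escherichia and Saimiri is the node subtending (((Lutra,Streptococcus,(Pseudotsuga,Xenopus,Saimiri)),(Sciurus,(Brassica,Listeria))),(Oryza,(Escherichia,Passer))).
That clade contains 11 terminal taxa: Brassica, Escherichia, Listeria, Lutra, Oryza, Passer, Pseudotsuga, Saimiri, Sciurus, Streptococcus, Xenopus.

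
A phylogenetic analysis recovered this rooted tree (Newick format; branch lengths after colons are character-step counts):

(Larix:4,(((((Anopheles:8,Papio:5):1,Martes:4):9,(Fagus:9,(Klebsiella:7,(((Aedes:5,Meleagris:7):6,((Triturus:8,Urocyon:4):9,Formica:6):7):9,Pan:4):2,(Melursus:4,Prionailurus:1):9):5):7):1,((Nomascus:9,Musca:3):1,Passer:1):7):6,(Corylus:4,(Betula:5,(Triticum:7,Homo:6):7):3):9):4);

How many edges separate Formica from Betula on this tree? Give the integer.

11

The MRCA of Formica and Betula is the node subtending (((((Anopheles,Papio),Martes),(Fagus,(Klebsiella,(((Aedes,Meleagris),((Triturus,Urocyon),Formica)),Pan),(Melursus,Prionailurus)))),((Nomascus,Musca),Passer)),(Corylus,(Betula,(Triticum,Homo)))).
From Formica up to that node: 8 branches. From Betula up to the same node: 3 branches. Total: 8 + 3 = 11.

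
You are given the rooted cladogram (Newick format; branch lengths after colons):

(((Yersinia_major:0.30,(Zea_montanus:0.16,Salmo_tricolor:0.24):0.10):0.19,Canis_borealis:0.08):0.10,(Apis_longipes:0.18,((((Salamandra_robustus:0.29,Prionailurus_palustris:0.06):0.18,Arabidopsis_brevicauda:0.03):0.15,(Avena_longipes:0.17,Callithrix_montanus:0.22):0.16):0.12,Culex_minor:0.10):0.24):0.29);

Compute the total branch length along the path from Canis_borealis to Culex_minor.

The path runs Canis_borealis → … → MRCA → … → Culex_minor; the MRCA is the root of the tree.
Branch lengths along that path: 0.08 + 0.10 + 0.29 + 0.24 + 0.10 = 0.81.

0.81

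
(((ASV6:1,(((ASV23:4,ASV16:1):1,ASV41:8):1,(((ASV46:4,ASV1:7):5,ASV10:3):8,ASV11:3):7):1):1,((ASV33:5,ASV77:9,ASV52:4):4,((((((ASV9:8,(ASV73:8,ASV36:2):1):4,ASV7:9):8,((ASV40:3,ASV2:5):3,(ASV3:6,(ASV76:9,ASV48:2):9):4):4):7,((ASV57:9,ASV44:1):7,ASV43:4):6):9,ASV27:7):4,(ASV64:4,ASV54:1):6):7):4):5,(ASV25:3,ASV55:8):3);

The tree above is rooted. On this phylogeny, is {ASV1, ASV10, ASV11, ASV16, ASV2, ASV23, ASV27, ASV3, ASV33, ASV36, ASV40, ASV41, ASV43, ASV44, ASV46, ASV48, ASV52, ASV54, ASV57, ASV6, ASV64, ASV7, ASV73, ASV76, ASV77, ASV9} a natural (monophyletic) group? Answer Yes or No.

Yes

The most recent common ancestor of these taxa subtends ((ASV6,(((ASV23,ASV16),ASV41),(((ASV46,ASV1),ASV10),ASV11))),((ASV33,ASV77,ASV52),((((((ASV9,(ASV73,ASV36)),ASV7),((ASV40,ASV2),(ASV3,(ASV76,ASV48)))),((ASV57,ASV44),ASV43)),ASV27),(ASV64,ASV54)))).
That clade has exactly 26 tips — every listed taxon and nothing else — so the group is monophyletic.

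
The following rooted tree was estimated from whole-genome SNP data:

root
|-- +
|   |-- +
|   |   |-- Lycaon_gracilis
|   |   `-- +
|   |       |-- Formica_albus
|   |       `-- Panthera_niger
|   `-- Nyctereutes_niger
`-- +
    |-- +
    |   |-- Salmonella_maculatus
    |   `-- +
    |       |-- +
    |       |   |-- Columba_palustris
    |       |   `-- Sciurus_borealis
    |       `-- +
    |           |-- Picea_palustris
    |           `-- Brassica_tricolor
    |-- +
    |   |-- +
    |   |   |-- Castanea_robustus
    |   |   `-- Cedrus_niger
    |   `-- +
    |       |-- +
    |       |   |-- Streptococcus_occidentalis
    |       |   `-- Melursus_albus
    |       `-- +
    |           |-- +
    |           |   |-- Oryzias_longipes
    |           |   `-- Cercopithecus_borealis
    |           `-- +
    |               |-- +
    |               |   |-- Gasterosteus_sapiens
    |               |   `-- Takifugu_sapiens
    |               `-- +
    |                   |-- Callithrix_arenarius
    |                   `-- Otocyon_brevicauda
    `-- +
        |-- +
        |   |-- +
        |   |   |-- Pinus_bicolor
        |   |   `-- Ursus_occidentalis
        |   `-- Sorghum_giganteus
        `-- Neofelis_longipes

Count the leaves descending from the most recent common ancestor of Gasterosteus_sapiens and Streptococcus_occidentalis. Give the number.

8

The MRCA of Gasterosteus_sapiens and Streptococcus_occidentalis is the node subtending ((Streptococcus_occidentalis,Melursus_albus),((Oryzias_longipes,Cercopithecus_borealis),((Gasterosteus_sapiens,Takifugu_sapiens),(Callithrix_arenarius,Otocyon_brevicauda)))).
That clade contains 8 terminal taxa: Callithrix_arenarius, Cercopithecus_borealis, Gasterosteus_sapiens, Melursus_albus, Oryzias_longipes, Otocyon_brevicauda, Streptococcus_occidentalis, Takifugu_sapiens.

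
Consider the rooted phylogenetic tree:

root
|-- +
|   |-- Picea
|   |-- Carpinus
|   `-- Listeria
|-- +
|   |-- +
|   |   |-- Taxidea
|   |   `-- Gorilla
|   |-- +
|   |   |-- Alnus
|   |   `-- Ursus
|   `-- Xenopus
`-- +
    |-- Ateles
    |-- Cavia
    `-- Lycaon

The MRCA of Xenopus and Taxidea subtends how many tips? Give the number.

5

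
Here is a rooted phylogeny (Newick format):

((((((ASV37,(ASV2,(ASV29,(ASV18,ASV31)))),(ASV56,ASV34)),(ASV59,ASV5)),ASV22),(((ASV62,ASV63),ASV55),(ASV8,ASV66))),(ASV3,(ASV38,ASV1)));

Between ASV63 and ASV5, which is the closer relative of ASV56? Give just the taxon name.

The MRCA of ASV56 and ASV5 subtends (((ASV37,(ASV2,(ASV29,(ASV18,ASV31)))),(ASV56,ASV34)),(ASV59,ASV5)) (9 taxa).
The MRCA of ASV56 and ASV63 subtends (((((ASV37,(ASV2,(ASV29,(ASV18,ASV31)))),(ASV56,ASV34)),(ASV59,ASV5)),ASV22),(((ASV62,ASV63),ASV55),(ASV8,ASV66))) (15 taxa).
The first is nested inside the second, so ASV56 shares a more recent common ancestor with ASV5.

ASV5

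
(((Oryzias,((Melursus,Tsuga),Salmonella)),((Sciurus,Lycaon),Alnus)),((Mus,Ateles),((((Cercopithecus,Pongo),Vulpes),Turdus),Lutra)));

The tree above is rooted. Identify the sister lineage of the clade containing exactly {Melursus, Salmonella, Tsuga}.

Oryzias

The clade containing exactly {Melursus, Salmonella, Tsuga} attaches to the tree at the node subtending (Oryzias,((Melursus,Tsuga),Salmonella)).
The other lineage descending from that same node — the sister group — is the single tip Oryzias.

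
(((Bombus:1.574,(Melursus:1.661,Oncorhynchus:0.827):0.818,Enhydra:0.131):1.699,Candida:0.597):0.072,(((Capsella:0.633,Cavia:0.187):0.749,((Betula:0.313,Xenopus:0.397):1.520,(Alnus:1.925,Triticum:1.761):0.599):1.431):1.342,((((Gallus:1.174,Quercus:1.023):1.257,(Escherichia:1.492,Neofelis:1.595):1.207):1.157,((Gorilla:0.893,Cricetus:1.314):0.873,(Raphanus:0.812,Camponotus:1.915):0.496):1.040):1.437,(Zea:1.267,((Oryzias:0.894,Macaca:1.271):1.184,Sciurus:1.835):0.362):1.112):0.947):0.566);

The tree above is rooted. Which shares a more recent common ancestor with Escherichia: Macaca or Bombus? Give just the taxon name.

Macaca

The MRCA of Escherichia and Macaca subtends ((((Gallus,Quercus),(Escherichia,Neofelis)),((Gorilla,Cricetus),(Raphanus,Camponotus))),(Zea,((Oryzias,Macaca),Sciurus))) (12 taxa).
The MRCA of Escherichia and Bombus is the root, subtending the entire tree (23 taxa).
The first is nested inside the second, so Escherichia shares a more recent common ancestor with Macaca.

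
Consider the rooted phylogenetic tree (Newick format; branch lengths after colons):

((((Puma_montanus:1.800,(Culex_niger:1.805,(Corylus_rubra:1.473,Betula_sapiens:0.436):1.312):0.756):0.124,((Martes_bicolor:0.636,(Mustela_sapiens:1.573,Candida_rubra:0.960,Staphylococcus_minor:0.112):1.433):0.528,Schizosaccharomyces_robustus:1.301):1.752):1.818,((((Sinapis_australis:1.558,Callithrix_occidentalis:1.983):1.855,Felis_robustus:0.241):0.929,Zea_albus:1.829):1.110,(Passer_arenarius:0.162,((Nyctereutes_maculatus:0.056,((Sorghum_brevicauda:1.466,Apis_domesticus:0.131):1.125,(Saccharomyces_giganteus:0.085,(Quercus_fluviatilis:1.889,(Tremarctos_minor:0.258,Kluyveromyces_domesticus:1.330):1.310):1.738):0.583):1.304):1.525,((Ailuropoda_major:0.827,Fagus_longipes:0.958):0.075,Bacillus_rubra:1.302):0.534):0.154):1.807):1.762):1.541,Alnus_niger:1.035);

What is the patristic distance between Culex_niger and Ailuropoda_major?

9.662

The path runs Culex_niger → … → MRCA → … → Ailuropoda_major; the MRCA is the node subtending (((Puma_montanus,(Culex_niger,(Corylus_rubra,Betula_sapiens))),((Martes_bicolor,(Mustela_sapiens,Candida_rubra,Staphylococcus_minor)),Schizosaccharomyces_robustus)),((((Sinapis_australis,Callithrix_occidentalis),Felis_robustus),Zea_albus),(Passer_arenarius,((Nyctereutes_maculatus,((Sorghum_brevicauda,Apis_domesticus),(Saccharomyces_giganteus,(Quercus_fluviatilis,(Tremarctos_minor,Kluyveromyces_domesticus))))),((Ailuropoda_major,Fagus_longipes),Bacillus_rubra))))).
Branch lengths along that path: 1.805 + 0.756 + 0.124 + 1.818 + 1.762 + 1.807 + 0.154 + 0.534 + 0.075 + 0.827 = 9.662.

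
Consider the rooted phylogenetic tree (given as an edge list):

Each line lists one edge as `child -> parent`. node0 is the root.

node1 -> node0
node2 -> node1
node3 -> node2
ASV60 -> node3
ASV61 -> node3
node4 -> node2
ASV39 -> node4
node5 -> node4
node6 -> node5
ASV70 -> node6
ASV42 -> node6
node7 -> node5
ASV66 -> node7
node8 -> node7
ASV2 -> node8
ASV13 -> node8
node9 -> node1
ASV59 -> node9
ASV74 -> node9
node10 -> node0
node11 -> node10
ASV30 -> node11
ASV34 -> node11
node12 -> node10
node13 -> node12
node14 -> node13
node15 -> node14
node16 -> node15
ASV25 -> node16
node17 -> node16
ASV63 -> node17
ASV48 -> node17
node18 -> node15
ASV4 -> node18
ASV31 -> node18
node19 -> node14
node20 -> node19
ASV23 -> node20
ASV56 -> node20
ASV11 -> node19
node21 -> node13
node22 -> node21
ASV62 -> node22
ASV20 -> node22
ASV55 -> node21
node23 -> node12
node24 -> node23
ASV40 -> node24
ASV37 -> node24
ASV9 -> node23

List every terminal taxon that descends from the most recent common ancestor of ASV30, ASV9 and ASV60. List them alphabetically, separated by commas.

Tracing ASV30: it sits inside (ASV30,ASV34).
Tracing ASV9: it sits inside ((ASV40,ASV37),ASV9).
Tracing ASV60: it sits inside (ASV60,ASV61).
The smallest clade enclosing all 3 is the whole tree (their MRCA is the root), so the answer is all 26 tips in alphabetical order.

ASV11, ASV13, ASV2, ASV20, ASV23, ASV25, ASV30, ASV31, ASV34, ASV37, ASV39, ASV4, ASV40, ASV42, ASV48, ASV55, ASV56, ASV59, ASV60, ASV61, ASV62, ASV63, ASV66, ASV70, ASV74, ASV9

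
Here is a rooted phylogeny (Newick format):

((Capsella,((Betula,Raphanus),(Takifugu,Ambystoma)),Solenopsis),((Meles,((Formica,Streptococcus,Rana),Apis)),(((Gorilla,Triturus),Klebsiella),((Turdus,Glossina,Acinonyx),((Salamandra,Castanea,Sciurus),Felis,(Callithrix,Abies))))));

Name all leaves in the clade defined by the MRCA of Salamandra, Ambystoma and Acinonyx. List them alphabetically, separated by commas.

Abies, Acinonyx, Ambystoma, Apis, Betula, Callithrix, Capsella, Castanea, Felis, Formica, Glossina, Gorilla, Klebsiella, Meles, Rana, Raphanus, Salamandra, Sciurus, Solenopsis, Streptococcus, Takifugu, Triturus, Turdus

Tracing Salamandra: it sits inside (Salamandra,Castanea,Sciurus).
Tracing Ambystoma: it sits inside (Takifugu,Ambystoma).
Tracing Acinonyx: it sits inside (Turdus,Glossina,Acinonyx).
The smallest clade enclosing all 3 is the whole tree (their MRCA is the root), so the answer is all 23 tips in alphabetical order.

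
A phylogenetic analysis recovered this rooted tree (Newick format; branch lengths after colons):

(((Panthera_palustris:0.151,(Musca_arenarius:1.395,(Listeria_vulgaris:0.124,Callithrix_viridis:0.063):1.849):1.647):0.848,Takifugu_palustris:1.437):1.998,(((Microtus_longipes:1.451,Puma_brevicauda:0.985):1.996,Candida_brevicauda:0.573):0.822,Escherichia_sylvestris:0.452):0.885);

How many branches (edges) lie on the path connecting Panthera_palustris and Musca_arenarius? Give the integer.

The MRCA of Panthera_palustris and Musca_arenarius is the node subtending (Panthera_palustris,(Musca_arenarius,(Listeria_vulgaris,Callithrix_viridis))).
From Panthera_palustris up to that node: 1 branch. From Musca_arenarius up to the same node: 2 branches. Total: 1 + 2 = 3.

3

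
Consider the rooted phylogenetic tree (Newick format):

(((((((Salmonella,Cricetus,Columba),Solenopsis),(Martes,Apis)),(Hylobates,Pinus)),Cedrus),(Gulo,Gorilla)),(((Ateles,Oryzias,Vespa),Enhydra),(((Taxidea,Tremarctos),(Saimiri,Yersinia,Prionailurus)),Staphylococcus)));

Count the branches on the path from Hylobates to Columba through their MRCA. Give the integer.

The MRCA of Hylobates and Columba is the node subtending ((((Salmonella,Cricetus,Columba),Solenopsis),(Martes,Apis)),(Hylobates,Pinus)).
From Hylobates up to that node: 2 branches. From Columba up to the same node: 4 branches. Total: 2 + 4 = 6.

6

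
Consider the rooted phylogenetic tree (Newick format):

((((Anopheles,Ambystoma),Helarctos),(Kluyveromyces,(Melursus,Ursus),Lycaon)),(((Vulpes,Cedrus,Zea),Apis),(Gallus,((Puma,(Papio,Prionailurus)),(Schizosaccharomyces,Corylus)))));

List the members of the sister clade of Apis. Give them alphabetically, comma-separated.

Apis attaches to the tree at the node subtending ((Vulpes,Cedrus,Zea),Apis).
The other lineage descending from that same node — the sister group — is (Vulpes,Cedrus,Zea); its 3 tips in alphabetical order are the answer.

Cedrus, Vulpes, Zea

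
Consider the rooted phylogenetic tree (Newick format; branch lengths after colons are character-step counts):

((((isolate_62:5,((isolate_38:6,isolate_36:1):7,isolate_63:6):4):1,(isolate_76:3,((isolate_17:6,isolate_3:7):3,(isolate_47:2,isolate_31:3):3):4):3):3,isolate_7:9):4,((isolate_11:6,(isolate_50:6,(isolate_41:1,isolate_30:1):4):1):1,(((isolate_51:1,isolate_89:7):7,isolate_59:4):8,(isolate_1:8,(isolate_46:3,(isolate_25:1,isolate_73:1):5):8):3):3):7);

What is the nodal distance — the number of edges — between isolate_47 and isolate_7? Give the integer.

The MRCA of isolate_47 and isolate_7 is the node subtending (((isolate_62,((isolate_38,isolate_36),isolate_63)),(isolate_76,((isolate_17,isolate_3),(isolate_47,isolate_31)))),isolate_7).
From isolate_47 up to that node: 5 branches. From isolate_7 up to the same node: 1 branch. Total: 5 + 1 = 6.

6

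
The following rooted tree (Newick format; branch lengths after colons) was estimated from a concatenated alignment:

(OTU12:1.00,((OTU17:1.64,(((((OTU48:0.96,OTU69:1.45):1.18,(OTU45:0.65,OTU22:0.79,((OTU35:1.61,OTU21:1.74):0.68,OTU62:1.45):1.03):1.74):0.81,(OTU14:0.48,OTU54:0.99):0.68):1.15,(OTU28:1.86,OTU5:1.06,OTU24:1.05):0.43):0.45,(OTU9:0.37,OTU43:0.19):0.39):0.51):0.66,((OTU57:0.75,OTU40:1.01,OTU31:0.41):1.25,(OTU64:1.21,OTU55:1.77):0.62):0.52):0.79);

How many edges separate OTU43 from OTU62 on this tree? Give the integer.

8

The MRCA of OTU43 and OTU62 is the node subtending (((((OTU48,OTU69),(OTU45,OTU22,((OTU35,OTU21),OTU62))),(OTU14,OTU54)),(OTU28,OTU5,OTU24)),(OTU9,OTU43)).
From OTU43 up to that node: 2 branches. From OTU62 up to the same node: 6 branches. Total: 2 + 6 = 8.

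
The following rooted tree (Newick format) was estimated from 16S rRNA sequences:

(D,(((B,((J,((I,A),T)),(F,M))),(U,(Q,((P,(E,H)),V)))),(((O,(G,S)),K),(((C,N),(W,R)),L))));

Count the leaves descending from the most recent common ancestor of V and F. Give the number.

13

The MRCA of V and F is the node subtending ((B,((J,((I,A),T)),(F,M))),(U,(Q,((P,(E,H)),V)))).
That clade contains 13 terminal taxa: A, B, E, F, H, I, J, M, P, Q, T, U, V.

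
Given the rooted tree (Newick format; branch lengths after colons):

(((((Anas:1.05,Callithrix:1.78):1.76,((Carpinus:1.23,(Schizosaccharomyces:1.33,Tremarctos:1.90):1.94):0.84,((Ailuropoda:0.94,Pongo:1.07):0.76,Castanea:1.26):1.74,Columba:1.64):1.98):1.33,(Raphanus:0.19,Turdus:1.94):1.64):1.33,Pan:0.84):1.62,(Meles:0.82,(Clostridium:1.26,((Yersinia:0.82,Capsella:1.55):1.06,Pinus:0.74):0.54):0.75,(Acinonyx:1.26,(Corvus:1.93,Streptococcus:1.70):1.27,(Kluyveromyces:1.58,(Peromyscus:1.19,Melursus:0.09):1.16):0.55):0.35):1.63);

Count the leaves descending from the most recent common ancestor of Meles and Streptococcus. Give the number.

The MRCA of Meles and Streptococcus is the node subtending (Meles,(Clostridium,((Yersinia,Capsella),Pinus)),(Acinonyx,(Corvus,Streptococcus),(Kluyveromyces,(Peromyscus,Melursus)))).
That clade contains 11 terminal taxa: Acinonyx, Capsella, Clostridium, Corvus, Kluyveromyces, Meles, Melursus, Peromyscus, Pinus, Streptococcus, Yersinia.

11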